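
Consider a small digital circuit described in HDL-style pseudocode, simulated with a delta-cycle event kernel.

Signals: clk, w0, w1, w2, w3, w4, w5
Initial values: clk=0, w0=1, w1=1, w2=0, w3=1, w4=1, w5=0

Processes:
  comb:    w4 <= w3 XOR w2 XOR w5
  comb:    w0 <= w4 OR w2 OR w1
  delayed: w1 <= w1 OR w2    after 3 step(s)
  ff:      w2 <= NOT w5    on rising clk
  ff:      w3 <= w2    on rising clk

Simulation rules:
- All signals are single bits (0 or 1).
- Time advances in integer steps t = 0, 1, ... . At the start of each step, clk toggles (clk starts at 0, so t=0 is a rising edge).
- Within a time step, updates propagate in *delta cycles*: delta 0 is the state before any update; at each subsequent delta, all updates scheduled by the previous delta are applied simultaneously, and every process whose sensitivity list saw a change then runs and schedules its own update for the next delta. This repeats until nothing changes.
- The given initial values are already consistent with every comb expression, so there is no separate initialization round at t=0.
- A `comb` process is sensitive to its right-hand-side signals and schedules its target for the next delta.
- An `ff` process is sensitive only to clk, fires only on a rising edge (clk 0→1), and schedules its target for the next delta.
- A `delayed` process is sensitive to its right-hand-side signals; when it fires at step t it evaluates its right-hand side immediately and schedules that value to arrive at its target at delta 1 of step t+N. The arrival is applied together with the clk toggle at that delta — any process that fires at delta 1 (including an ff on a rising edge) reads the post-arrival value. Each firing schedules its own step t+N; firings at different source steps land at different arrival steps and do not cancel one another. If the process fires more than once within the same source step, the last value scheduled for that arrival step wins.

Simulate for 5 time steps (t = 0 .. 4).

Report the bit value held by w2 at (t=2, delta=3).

[bits: w2,w1,w0,w4,w3,w5,clk]
t=0: Δ0=0111100 Δ1=0111101 Δ2=1111001 | 2Δ
t=1: Δ0=1111001 Δ1=1111000 | 1Δ
t=2: Δ0=1111000 Δ1=1111001 Δ2=1111101 Δ3=1110101 | 3Δ
t=3: Δ0=1110101 Δ1=1110100 | 1Δ
t=4: Δ0=1110100 Δ1=1110101 | 1Δ

1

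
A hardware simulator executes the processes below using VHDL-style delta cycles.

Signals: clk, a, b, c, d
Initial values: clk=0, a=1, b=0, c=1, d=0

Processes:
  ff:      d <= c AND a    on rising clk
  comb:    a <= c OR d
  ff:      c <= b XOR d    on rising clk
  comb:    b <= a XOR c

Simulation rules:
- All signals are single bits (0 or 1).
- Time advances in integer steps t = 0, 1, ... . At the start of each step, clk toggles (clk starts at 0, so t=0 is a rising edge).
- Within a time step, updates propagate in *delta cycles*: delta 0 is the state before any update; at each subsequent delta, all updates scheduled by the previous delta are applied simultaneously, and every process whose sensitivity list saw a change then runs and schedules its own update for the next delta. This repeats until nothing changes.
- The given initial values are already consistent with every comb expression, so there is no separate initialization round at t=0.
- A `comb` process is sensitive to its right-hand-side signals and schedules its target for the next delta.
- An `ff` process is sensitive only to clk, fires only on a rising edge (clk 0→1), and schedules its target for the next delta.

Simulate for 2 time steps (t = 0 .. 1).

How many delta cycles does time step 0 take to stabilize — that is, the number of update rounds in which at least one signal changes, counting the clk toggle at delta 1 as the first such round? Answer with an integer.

3

t0.Δ0 c=1 a=1 b=0 d=0 clk=0
t0.Δ1 c=1 a=1 b=0 d=0 clk=1
t0.Δ2 c=0 a=1 b=0 d=1 clk=1
t0.Δ3 c=0 a=1 b=1 d=1 clk=1
t1.Δ0 c=0 a=1 b=1 d=1 clk=1
t1.Δ1 c=0 a=1 b=1 d=1 clk=0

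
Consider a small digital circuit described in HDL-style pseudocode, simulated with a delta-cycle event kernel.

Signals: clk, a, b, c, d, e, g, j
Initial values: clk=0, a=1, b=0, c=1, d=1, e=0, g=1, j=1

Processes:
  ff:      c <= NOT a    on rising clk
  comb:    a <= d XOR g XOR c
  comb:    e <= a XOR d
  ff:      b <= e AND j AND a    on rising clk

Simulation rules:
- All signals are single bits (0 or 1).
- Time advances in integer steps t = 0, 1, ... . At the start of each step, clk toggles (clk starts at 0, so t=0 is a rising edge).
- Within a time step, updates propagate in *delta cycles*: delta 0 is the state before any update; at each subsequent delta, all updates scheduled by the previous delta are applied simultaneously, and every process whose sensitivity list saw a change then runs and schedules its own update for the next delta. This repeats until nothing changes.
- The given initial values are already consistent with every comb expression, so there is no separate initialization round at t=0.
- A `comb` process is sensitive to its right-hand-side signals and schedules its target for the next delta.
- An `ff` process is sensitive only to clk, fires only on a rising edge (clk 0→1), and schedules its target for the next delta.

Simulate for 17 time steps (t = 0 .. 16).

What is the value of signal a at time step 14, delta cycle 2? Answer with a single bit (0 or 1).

0

[bits: g,b,e,c,j,a,d,clk]
t=0: Δ0=10011110 Δ1=10011111 Δ2=10001111 Δ3=10001011 Δ4=10101011 | 4Δ
t=1: Δ0=10101011 Δ1=10101010 | 1Δ
t=2: Δ0=10101010 Δ1=10101011 Δ2=10111011 Δ3=10111111 Δ4=10011111 | 4Δ
t=3: Δ0=10011111 Δ1=10011110 | 1Δ
t=4: Δ0=10011110 Δ1=10011111 Δ2=10001111 Δ3=10001011 Δ4=10101011 | 4Δ
t=5: Δ0=10101011 Δ1=10101010 | 1Δ
t=6: Δ0=10101010 Δ1=10101011 Δ2=10111011 Δ3=10111111 Δ4=10011111 | 4Δ
t=7: Δ0=10011111 Δ1=10011110 | 1Δ
t=8: Δ0=10011110 Δ1=10011111 Δ2=10001111 Δ3=10001011 Δ4=10101011 | 4Δ
t=9: Δ0=10101011 Δ1=10101010 | 1Δ
t=10: Δ0=10101010 Δ1=10101011 Δ2=10111011 Δ3=10111111 Δ4=10011111 | 4Δ
t=11: Δ0=10011111 Δ1=10011110 | 1Δ
t=12: Δ0=10011110 Δ1=10011111 Δ2=10001111 Δ3=10001011 Δ4=10101011 | 4Δ
t=13: Δ0=10101011 Δ1=10101010 | 1Δ
t=14: Δ0=10101010 Δ1=10101011 Δ2=10111011 Δ3=10111111 Δ4=10011111 | 4Δ
t=15: Δ0=10011111 Δ1=10011110 | 1Δ
t=16: Δ0=10011110 Δ1=10011111 Δ2=10001111 Δ3=10001011 Δ4=10101011 | 4Δ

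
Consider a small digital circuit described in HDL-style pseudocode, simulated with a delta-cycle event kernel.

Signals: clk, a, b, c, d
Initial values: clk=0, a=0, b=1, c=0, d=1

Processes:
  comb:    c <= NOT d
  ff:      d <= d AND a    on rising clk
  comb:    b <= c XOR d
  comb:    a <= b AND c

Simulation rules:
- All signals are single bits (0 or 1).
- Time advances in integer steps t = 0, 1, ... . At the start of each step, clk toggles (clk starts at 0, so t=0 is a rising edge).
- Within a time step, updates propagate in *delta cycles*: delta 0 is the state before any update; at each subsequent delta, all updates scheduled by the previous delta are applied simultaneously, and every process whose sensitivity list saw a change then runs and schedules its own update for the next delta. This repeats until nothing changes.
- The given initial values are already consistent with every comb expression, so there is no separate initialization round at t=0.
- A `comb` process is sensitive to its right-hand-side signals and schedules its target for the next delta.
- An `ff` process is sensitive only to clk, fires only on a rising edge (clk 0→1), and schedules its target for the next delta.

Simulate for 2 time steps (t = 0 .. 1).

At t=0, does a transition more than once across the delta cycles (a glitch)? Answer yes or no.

no

t0.Δ0 a=0 b=1 c=0 d=1 clk=0
t0.Δ1 a=0 b=1 c=0 d=1 clk=1
t0.Δ2 a=0 b=1 c=0 d=0 clk=1
t0.Δ3 a=0 b=0 c=1 d=0 clk=1
t0.Δ4 a=0 b=1 c=1 d=0 clk=1
t0.Δ5 a=1 b=1 c=1 d=0 clk=1
t1.Δ0 a=1 b=1 c=1 d=0 clk=1
t1.Δ1 a=1 b=1 c=1 d=0 clk=0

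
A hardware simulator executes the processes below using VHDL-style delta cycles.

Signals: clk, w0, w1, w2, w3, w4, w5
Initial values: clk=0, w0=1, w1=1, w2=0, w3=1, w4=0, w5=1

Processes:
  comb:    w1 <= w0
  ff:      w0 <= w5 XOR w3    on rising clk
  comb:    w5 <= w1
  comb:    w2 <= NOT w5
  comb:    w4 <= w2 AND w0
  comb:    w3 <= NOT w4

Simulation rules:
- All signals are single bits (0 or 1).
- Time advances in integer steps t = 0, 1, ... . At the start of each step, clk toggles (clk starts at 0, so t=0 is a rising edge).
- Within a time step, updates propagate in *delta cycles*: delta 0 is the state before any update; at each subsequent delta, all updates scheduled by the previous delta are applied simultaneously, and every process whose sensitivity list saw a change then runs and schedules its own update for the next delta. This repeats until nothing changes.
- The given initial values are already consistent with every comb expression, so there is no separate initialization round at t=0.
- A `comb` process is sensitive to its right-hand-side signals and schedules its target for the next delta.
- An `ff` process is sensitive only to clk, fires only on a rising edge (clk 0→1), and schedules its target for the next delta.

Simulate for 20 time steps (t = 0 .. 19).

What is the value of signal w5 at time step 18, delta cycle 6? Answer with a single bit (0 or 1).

1

t=0 Δ0: w3=1 clk=0 w4=0 w5=1 w0=1 w2=0 w1=1
  Δ1: clk:0→1
  Δ2: w0:1→0
  Δ3: w1:1→0
  Δ4: w5:1→0
  Δ5: w2:0→1
  (5Δ to stable)
t=1 Δ0: w3=1 clk=1 w4=0 w5=0 w0=0 w2=1 w1=0
  Δ1: clk:1→0
  (1Δ to stable)
t=2 Δ0: w3=1 clk=0 w4=0 w5=0 w0=0 w2=1 w1=0
  Δ1: clk:0→1
  Δ2: w0:0→1
  Δ3: w4:0→1, w1:0→1
  Δ4: w3:1→0, w5:0→1
  Δ5: w2:1→0
  Δ6: w4:1→0
  Δ7: w3:0→1
  (7Δ to stable)
t=3 Δ0: w3=1 clk=1 w4=0 w5=1 w0=1 w2=0 w1=1
  Δ1: clk:1→0
  (1Δ to stable)
t=4 Δ0: w3=1 clk=0 w4=0 w5=1 w0=1 w2=0 w1=1
  Δ1: clk:0→1
  Δ2: w0:1→0
  Δ3: w1:1→0
  Δ4: w5:1→0
  Δ5: w2:0→1
  (5Δ to stable)
t=5 Δ0: w3=1 clk=1 w4=0 w5=0 w0=0 w2=1 w1=0
  Δ1: clk:1→0
  (1Δ to stable)
t=6 Δ0: w3=1 clk=0 w4=0 w5=0 w0=0 w2=1 w1=0
  Δ1: clk:0→1
  Δ2: w0:0→1
  Δ3: w4:0→1, w1:0→1
  Δ4: w3:1→0, w5:0→1
  Δ5: w2:1→0
  Δ6: w4:1→0
  Δ7: w3:0→1
  (7Δ to stable)
t=7 Δ0: w3=1 clk=1 w4=0 w5=1 w0=1 w2=0 w1=1
  Δ1: clk:1→0
  (1Δ to stable)
t=8 Δ0: w3=1 clk=0 w4=0 w5=1 w0=1 w2=0 w1=1
  Δ1: clk:0→1
  Δ2: w0:1→0
  Δ3: w1:1→0
  Δ4: w5:1→0
  Δ5: w2:0→1
  (5Δ to stable)
t=9 Δ0: w3=1 clk=1 w4=0 w5=0 w0=0 w2=1 w1=0
  Δ1: clk:1→0
  (1Δ to stable)
t=10 Δ0: w3=1 clk=0 w4=0 w5=0 w0=0 w2=1 w1=0
  Δ1: clk:0→1
  Δ2: w0:0→1
  Δ3: w4:0→1, w1:0→1
  Δ4: w3:1→0, w5:0→1
  Δ5: w2:1→0
  Δ6: w4:1→0
  Δ7: w3:0→1
  (7Δ to stable)
t=11 Δ0: w3=1 clk=1 w4=0 w5=1 w0=1 w2=0 w1=1
  Δ1: clk:1→0
  (1Δ to stable)
t=12 Δ0: w3=1 clk=0 w4=0 w5=1 w0=1 w2=0 w1=1
  Δ1: clk:0→1
  Δ2: w0:1→0
  Δ3: w1:1→0
  Δ4: w5:1→0
  Δ5: w2:0→1
  (5Δ to stable)
t=13 Δ0: w3=1 clk=1 w4=0 w5=0 w0=0 w2=1 w1=0
  Δ1: clk:1→0
  (1Δ to stable)
t=14 Δ0: w3=1 clk=0 w4=0 w5=0 w0=0 w2=1 w1=0
  Δ1: clk:0→1
  Δ2: w0:0→1
  Δ3: w4:0→1, w1:0→1
  Δ4: w3:1→0, w5:0→1
  Δ5: w2:1→0
  Δ6: w4:1→0
  Δ7: w3:0→1
  (7Δ to stable)
t=15 Δ0: w3=1 clk=1 w4=0 w5=1 w0=1 w2=0 w1=1
  Δ1: clk:1→0
  (1Δ to stable)
t=16 Δ0: w3=1 clk=0 w4=0 w5=1 w0=1 w2=0 w1=1
  Δ1: clk:0→1
  Δ2: w0:1→0
  Δ3: w1:1→0
  Δ4: w5:1→0
  Δ5: w2:0→1
  (5Δ to stable)
t=17 Δ0: w3=1 clk=1 w4=0 w5=0 w0=0 w2=1 w1=0
  Δ1: clk:1→0
  (1Δ to stable)
t=18 Δ0: w3=1 clk=0 w4=0 w5=0 w0=0 w2=1 w1=0
  Δ1: clk:0→1
  Δ2: w0:0→1
  Δ3: w4:0→1, w1:0→1
  Δ4: w3:1→0, w5:0→1
  Δ5: w2:1→0
  Δ6: w4:1→0
  Δ7: w3:0→1
  (7Δ to stable)
t=19 Δ0: w3=1 clk=1 w4=0 w5=1 w0=1 w2=0 w1=1
  Δ1: clk:1→0
  (1Δ to stable)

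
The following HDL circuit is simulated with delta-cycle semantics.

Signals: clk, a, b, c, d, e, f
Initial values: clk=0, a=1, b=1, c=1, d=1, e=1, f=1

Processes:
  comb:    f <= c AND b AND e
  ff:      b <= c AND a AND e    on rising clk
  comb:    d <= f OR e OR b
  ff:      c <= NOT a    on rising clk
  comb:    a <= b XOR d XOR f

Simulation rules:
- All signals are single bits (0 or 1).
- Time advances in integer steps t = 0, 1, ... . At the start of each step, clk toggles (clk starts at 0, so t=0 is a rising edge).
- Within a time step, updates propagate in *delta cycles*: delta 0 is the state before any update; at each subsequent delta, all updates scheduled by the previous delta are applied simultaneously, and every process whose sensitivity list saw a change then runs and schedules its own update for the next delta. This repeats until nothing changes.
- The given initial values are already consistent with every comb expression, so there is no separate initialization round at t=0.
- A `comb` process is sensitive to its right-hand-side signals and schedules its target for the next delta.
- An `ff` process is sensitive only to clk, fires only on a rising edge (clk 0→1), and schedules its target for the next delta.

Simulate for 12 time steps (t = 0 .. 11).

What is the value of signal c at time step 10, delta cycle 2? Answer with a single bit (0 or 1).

1

t=0 Δ0: b=1 d=1 e=1 clk=0 c=1 f=1 a=1
  Δ1: clk:0→1
  Δ2: c:1→0
  Δ3: f:1→0
  Δ4: a:1→0
  (4Δ to stable)
t=1 Δ0: b=1 d=1 e=1 clk=1 c=0 f=0 a=0
  Δ1: clk:1→0
  (1Δ to stable)
t=2 Δ0: b=1 d=1 e=1 clk=0 c=0 f=0 a=0
  Δ1: clk:0→1
  Δ2: b:1→0, c:0→1
  Δ3: a:0→1
  (3Δ to stable)
t=3 Δ0: b=0 d=1 e=1 clk=1 c=1 f=0 a=1
  Δ1: clk:1→0
  (1Δ to stable)
t=4 Δ0: b=0 d=1 e=1 clk=0 c=1 f=0 a=1
  Δ1: clk:0→1
  Δ2: b:0→1, c:1→0
  Δ3: a:1→0
  (3Δ to stable)
t=5 Δ0: b=1 d=1 e=1 clk=1 c=0 f=0 a=0
  Δ1: clk:1→0
  (1Δ to stable)
t=6 Δ0: b=1 d=1 e=1 clk=0 c=0 f=0 a=0
  Δ1: clk:0→1
  Δ2: b:1→0, c:0→1
  Δ3: a:0→1
  (3Δ to stable)
t=7 Δ0: b=0 d=1 e=1 clk=1 c=1 f=0 a=1
  Δ1: clk:1→0
  (1Δ to stable)
t=8 Δ0: b=0 d=1 e=1 clk=0 c=1 f=0 a=1
  Δ1: clk:0→1
  Δ2: b:0→1, c:1→0
  Δ3: a:1→0
  (3Δ to stable)
t=9 Δ0: b=1 d=1 e=1 clk=1 c=0 f=0 a=0
  Δ1: clk:1→0
  (1Δ to stable)
t=10 Δ0: b=1 d=1 e=1 clk=0 c=0 f=0 a=0
  Δ1: clk:0→1
  Δ2: b:1→0, c:0→1
  Δ3: a:0→1
  (3Δ to stable)
t=11 Δ0: b=0 d=1 e=1 clk=1 c=1 f=0 a=1
  Δ1: clk:1→0
  (1Δ to stable)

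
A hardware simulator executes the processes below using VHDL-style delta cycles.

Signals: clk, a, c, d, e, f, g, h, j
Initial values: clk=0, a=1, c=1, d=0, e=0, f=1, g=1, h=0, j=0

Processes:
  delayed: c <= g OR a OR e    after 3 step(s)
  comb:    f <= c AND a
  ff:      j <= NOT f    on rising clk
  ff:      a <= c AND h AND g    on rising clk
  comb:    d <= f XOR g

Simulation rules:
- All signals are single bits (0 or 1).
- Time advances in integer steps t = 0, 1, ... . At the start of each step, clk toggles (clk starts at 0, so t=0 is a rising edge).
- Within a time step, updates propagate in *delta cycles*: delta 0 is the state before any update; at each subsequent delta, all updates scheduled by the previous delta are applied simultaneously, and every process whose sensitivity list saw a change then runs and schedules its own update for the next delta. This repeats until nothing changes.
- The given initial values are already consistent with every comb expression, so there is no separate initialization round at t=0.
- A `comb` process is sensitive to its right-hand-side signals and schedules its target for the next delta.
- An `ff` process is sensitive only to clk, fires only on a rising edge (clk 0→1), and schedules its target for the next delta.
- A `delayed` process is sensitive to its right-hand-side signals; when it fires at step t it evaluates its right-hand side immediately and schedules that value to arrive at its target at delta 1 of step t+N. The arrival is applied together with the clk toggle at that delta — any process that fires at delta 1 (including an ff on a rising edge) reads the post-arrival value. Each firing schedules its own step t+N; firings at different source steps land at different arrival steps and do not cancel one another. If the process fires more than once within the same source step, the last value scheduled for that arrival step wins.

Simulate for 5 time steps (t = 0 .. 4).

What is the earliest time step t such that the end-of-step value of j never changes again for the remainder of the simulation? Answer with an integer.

2

t0.Δ0 a=1 g=1 j=0 clk=0 e=0 h=0 f=1 c=1 d=0
t0.Δ1 a=1 g=1 j=0 clk=1 e=0 h=0 f=1 c=1 d=0
t0.Δ2 a=0 g=1 j=0 clk=1 e=0 h=0 f=1 c=1 d=0
t0.Δ3 a=0 g=1 j=0 clk=1 e=0 h=0 f=0 c=1 d=0
t0.Δ4 a=0 g=1 j=0 clk=1 e=0 h=0 f=0 c=1 d=1
t1.Δ0 a=0 g=1 j=0 clk=1 e=0 h=0 f=0 c=1 d=1
t1.Δ1 a=0 g=1 j=0 clk=0 e=0 h=0 f=0 c=1 d=1
t2.Δ0 a=0 g=1 j=0 clk=0 e=0 h=0 f=0 c=1 d=1
t2.Δ1 a=0 g=1 j=0 clk=1 e=0 h=0 f=0 c=1 d=1
t2.Δ2 a=0 g=1 j=1 clk=1 e=0 h=0 f=0 c=1 d=1
t3.Δ0 a=0 g=1 j=1 clk=1 e=0 h=0 f=0 c=1 d=1
t3.Δ1 a=0 g=1 j=1 clk=0 e=0 h=0 f=0 c=1 d=1
t4.Δ0 a=0 g=1 j=1 clk=0 e=0 h=0 f=0 c=1 d=1
t4.Δ1 a=0 g=1 j=1 clk=1 e=0 h=0 f=0 c=1 d=1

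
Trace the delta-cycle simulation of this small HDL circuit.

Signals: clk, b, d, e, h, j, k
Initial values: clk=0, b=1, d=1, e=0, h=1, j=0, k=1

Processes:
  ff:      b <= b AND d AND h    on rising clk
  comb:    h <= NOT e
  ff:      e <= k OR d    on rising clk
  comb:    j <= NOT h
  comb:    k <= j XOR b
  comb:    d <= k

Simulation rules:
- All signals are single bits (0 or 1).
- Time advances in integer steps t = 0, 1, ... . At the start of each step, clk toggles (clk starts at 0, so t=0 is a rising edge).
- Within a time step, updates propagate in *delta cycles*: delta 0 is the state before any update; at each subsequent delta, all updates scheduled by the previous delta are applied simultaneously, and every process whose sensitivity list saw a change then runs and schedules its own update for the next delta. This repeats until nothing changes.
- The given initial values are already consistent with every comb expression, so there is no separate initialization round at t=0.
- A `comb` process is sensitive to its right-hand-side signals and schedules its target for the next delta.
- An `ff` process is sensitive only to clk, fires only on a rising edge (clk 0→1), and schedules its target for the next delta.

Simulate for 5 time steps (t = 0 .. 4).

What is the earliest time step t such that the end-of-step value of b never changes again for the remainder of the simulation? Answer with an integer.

2

t=0 Δ0: j=0 d=1 clk=0 e=0 h=1 k=1 b=1
  Δ1: clk:0→1
  Δ2: e:0→1
  Δ3: h:1→0
  Δ4: j:0→1
  Δ5: k:1→0
  Δ6: d:1→0
  (6Δ to stable)
t=1 Δ0: j=1 d=0 clk=1 e=1 h=0 k=0 b=1
  Δ1: clk:1→0
  (1Δ to stable)
t=2 Δ0: j=1 d=0 clk=0 e=1 h=0 k=0 b=1
  Δ1: clk:0→1
  Δ2: e:1→0, b:1→0
  Δ3: h:0→1, k:0→1
  Δ4: j:1→0, d:0→1
  Δ5: k:1→0
  Δ6: d:1→0
  (6Δ to stable)
t=3 Δ0: j=0 d=0 clk=1 e=0 h=1 k=0 b=0
  Δ1: clk:1→0
  (1Δ to stable)
t=4 Δ0: j=0 d=0 clk=0 e=0 h=1 k=0 b=0
  Δ1: clk:0→1
  (1Δ to stable)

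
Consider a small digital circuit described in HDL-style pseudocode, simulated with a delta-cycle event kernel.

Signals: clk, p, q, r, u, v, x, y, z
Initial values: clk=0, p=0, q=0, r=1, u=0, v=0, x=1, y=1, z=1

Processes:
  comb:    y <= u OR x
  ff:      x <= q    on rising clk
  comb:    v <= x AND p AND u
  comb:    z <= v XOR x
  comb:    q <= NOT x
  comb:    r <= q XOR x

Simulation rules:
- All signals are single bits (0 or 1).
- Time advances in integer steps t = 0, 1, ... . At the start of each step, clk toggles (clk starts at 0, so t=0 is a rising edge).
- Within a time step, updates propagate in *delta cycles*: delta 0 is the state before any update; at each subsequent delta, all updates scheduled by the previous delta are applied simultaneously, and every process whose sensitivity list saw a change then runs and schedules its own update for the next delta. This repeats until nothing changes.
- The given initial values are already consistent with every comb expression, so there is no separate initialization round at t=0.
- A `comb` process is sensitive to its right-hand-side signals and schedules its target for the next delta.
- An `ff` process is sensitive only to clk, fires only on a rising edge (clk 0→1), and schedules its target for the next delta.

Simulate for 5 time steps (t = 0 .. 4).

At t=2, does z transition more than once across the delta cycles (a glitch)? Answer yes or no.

t=0 Δ0: p=0 v=0 r=1 u=0 z=1 x=1 clk=0 q=0 y=1
  Δ1: clk:0→1
  Δ2: x:1→0
  Δ3: r:1→0, z:1→0, q:0→1, y:1→0
  Δ4: r:0→1
  (4Δ to stable)
t=1 Δ0: p=0 v=0 r=1 u=0 z=0 x=0 clk=1 q=1 y=0
  Δ1: clk:1→0
  (1Δ to stable)
t=2 Δ0: p=0 v=0 r=1 u=0 z=0 x=0 clk=0 q=1 y=0
  Δ1: clk:0→1
  Δ2: x:0→1
  Δ3: r:1→0, z:0→1, q:1→0, y:0→1
  Δ4: r:0→1
  (4Δ to stable)
t=3 Δ0: p=0 v=0 r=1 u=0 z=1 x=1 clk=1 q=0 y=1
  Δ1: clk:1→0
  (1Δ to stable)
t=4 Δ0: p=0 v=0 r=1 u=0 z=1 x=1 clk=0 q=0 y=1
  Δ1: clk:0→1
  Δ2: x:1→0
  Δ3: r:1→0, z:1→0, q:0→1, y:1→0
  Δ4: r:0→1
  (4Δ to stable)

no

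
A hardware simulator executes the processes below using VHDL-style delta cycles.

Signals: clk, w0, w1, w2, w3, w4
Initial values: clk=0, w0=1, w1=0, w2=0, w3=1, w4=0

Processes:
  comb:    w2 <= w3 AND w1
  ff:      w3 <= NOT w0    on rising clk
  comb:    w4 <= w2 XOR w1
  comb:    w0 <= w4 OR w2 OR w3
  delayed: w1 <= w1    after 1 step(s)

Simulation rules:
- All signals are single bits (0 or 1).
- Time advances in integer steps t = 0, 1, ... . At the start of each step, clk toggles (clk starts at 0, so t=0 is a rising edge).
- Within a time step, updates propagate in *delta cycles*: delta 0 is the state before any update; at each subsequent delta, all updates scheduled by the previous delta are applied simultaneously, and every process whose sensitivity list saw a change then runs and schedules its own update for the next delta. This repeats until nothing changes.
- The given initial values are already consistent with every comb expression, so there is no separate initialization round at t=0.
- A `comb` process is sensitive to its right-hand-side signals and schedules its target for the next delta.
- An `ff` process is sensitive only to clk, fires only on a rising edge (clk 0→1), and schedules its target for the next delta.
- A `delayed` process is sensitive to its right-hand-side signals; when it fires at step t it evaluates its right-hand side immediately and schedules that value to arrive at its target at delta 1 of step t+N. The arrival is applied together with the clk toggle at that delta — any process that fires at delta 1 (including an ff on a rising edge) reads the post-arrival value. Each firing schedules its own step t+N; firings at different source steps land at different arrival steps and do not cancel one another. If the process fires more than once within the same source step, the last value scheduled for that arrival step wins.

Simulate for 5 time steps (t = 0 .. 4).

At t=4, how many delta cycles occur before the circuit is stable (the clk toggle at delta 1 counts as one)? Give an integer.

3

t0.Δ0 w1=0 w2=0 w3=1 w0=1 w4=0 clk=0
t0.Δ1 w1=0 w2=0 w3=1 w0=1 w4=0 clk=1
t0.Δ2 w1=0 w2=0 w3=0 w0=1 w4=0 clk=1
t0.Δ3 w1=0 w2=0 w3=0 w0=0 w4=0 clk=1
t1.Δ0 w1=0 w2=0 w3=0 w0=0 w4=0 clk=1
t1.Δ1 w1=0 w2=0 w3=0 w0=0 w4=0 clk=0
t2.Δ0 w1=0 w2=0 w3=0 w0=0 w4=0 clk=0
t2.Δ1 w1=0 w2=0 w3=0 w0=0 w4=0 clk=1
t2.Δ2 w1=0 w2=0 w3=1 w0=0 w4=0 clk=1
t2.Δ3 w1=0 w2=0 w3=1 w0=1 w4=0 clk=1
t3.Δ0 w1=0 w2=0 w3=1 w0=1 w4=0 clk=1
t3.Δ1 w1=0 w2=0 w3=1 w0=1 w4=0 clk=0
t4.Δ0 w1=0 w2=0 w3=1 w0=1 w4=0 clk=0
t4.Δ1 w1=0 w2=0 w3=1 w0=1 w4=0 clk=1
t4.Δ2 w1=0 w2=0 w3=0 w0=1 w4=0 clk=1
t4.Δ3 w1=0 w2=0 w3=0 w0=0 w4=0 clk=1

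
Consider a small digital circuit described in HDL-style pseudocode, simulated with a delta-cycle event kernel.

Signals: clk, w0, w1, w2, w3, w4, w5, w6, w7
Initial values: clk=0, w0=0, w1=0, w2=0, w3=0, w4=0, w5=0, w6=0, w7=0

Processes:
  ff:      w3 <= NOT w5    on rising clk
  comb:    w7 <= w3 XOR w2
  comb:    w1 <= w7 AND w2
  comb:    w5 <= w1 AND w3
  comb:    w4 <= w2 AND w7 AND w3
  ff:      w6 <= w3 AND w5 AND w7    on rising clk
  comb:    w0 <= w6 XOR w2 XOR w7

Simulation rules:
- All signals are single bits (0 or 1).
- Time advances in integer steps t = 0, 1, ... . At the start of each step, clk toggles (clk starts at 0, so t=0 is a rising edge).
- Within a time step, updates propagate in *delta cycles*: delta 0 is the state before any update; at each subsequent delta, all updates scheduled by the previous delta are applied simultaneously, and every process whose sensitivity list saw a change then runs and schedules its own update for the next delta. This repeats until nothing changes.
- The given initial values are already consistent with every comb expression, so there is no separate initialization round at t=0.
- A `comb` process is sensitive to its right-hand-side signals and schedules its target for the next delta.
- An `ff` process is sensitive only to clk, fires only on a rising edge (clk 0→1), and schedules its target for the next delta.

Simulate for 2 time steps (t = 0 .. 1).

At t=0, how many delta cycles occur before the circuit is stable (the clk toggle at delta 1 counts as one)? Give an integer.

4

t0.Δ0 w1=0 w5=0 w3=0 w7=0 w0=0 clk=0 w2=0 w4=0 w6=0
t0.Δ1 w1=0 w5=0 w3=0 w7=0 w0=0 clk=1 w2=0 w4=0 w6=0
t0.Δ2 w1=0 w5=0 w3=1 w7=0 w0=0 clk=1 w2=0 w4=0 w6=0
t0.Δ3 w1=0 w5=0 w3=1 w7=1 w0=0 clk=1 w2=0 w4=0 w6=0
t0.Δ4 w1=0 w5=0 w3=1 w7=1 w0=1 clk=1 w2=0 w4=0 w6=0
t1.Δ0 w1=0 w5=0 w3=1 w7=1 w0=1 clk=1 w2=0 w4=0 w6=0
t1.Δ1 w1=0 w5=0 w3=1 w7=1 w0=1 clk=0 w2=0 w4=0 w6=0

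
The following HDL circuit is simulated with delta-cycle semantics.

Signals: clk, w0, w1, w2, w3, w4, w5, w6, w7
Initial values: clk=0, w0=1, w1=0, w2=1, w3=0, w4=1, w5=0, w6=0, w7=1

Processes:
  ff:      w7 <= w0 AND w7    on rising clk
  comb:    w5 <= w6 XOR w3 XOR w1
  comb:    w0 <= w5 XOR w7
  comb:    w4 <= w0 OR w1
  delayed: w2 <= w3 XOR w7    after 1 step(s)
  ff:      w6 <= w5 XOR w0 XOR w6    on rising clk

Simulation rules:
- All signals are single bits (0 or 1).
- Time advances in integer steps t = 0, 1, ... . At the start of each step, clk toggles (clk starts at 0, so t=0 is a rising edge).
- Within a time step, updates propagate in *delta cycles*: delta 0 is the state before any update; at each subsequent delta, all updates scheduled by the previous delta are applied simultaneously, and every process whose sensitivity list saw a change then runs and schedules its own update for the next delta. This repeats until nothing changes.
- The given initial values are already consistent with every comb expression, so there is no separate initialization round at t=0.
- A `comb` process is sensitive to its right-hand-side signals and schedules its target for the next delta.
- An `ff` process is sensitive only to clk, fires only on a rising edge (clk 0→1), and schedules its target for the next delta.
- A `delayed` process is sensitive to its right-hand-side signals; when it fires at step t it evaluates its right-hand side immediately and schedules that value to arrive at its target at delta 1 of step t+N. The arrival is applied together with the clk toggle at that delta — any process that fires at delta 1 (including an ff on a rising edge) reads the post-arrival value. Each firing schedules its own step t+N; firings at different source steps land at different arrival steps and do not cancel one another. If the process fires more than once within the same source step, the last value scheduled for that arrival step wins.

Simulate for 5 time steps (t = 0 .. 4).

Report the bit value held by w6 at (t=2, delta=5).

0

t=0 Δ0: clk=0 w1=0 w4=1 w0=1 w7=1 w3=0 w6=0 w5=0 w2=1
  Δ1: clk:0→1
  Δ2: w6:0→1
  Δ3: w5:0→1
  Δ4: w0:1→0
  Δ5: w4:1→0
  (5Δ to stable)
t=1 Δ0: clk=1 w1=0 w4=0 w0=0 w7=1 w3=0 w6=1 w5=1 w2=1
  Δ1: clk:1→0
  (1Δ to stable)
t=2 Δ0: clk=0 w1=0 w4=0 w0=0 w7=1 w3=0 w6=1 w5=1 w2=1
  Δ1: clk:0→1
  Δ2: w7:1→0, w6:1→0
  Δ3: w0:0→1, w5:1→0
  Δ4: w4:0→1, w0:1→0
  Δ5: w4:1→0
  (5Δ to stable)
t=3 Δ0: clk=1 w1=0 w4=0 w0=0 w7=0 w3=0 w6=0 w5=0 w2=1
  Δ1: clk:1→0, w2:1→0
  (1Δ to stable)
t=4 Δ0: clk=0 w1=0 w4=0 w0=0 w7=0 w3=0 w6=0 w5=0 w2=0
  Δ1: clk:0→1
  (1Δ to stable)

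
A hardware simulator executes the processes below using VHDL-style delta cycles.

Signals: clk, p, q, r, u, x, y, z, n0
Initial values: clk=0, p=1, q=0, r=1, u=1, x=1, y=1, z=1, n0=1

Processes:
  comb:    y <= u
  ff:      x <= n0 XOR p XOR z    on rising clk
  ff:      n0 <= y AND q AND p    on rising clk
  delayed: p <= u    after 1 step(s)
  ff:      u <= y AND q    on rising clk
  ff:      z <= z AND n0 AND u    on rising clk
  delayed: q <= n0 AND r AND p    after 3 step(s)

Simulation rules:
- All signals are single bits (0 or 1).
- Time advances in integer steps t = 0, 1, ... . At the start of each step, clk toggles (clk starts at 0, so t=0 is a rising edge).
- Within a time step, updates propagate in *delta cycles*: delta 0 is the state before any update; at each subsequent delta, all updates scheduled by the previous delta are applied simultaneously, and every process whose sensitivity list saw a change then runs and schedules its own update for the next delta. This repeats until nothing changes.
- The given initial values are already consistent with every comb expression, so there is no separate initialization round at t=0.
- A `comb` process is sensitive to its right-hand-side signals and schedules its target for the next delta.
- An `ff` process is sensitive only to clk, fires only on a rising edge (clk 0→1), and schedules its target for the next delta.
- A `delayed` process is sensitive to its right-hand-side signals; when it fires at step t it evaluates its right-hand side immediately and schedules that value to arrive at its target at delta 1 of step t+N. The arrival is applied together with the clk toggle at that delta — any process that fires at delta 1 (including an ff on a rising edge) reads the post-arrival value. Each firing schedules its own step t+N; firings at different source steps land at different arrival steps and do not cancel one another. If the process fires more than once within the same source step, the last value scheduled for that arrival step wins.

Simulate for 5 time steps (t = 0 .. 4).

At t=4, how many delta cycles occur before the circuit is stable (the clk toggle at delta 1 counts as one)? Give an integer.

2

t0.Δ0 x=1 z=1 y=1 n0=1 u=1 q=0 p=1 r=1 clk=0
t0.Δ1 x=1 z=1 y=1 n0=1 u=1 q=0 p=1 r=1 clk=1
t0.Δ2 x=1 z=1 y=1 n0=0 u=0 q=0 p=1 r=1 clk=1
t0.Δ3 x=1 z=1 y=0 n0=0 u=0 q=0 p=1 r=1 clk=1
t1.Δ0 x=1 z=1 y=0 n0=0 u=0 q=0 p=1 r=1 clk=1
t1.Δ1 x=1 z=1 y=0 n0=0 u=0 q=0 p=0 r=1 clk=0
t2.Δ0 x=1 z=1 y=0 n0=0 u=0 q=0 p=0 r=1 clk=0
t2.Δ1 x=1 z=1 y=0 n0=0 u=0 q=0 p=0 r=1 clk=1
t2.Δ2 x=1 z=0 y=0 n0=0 u=0 q=0 p=0 r=1 clk=1
t3.Δ0 x=1 z=0 y=0 n0=0 u=0 q=0 p=0 r=1 clk=1
t3.Δ1 x=1 z=0 y=0 n0=0 u=0 q=0 p=0 r=1 clk=0
t4.Δ0 x=1 z=0 y=0 n0=0 u=0 q=0 p=0 r=1 clk=0
t4.Δ1 x=1 z=0 y=0 n0=0 u=0 q=0 p=0 r=1 clk=1
t4.Δ2 x=0 z=0 y=0 n0=0 u=0 q=0 p=0 r=1 clk=1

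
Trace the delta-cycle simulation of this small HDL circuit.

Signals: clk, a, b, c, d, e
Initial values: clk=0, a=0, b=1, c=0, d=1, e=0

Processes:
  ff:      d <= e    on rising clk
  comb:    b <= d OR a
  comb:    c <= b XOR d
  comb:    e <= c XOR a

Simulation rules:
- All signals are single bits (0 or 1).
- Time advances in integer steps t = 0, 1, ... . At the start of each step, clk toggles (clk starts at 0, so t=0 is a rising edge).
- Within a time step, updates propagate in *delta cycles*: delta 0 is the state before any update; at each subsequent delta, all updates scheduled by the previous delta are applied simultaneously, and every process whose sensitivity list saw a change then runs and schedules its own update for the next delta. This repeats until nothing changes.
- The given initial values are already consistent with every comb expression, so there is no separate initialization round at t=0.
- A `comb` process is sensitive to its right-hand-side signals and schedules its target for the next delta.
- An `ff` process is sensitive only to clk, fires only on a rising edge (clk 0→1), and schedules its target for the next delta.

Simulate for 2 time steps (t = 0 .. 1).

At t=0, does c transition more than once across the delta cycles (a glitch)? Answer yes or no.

[bits: clk,e,d,c,b,a]
t=0: Δ0=001010 Δ1=101010 Δ2=100010 Δ3=100100 Δ4=110000 Δ5=100000 | 5Δ
t=1: Δ0=100000 Δ1=000000 | 1Δ

yes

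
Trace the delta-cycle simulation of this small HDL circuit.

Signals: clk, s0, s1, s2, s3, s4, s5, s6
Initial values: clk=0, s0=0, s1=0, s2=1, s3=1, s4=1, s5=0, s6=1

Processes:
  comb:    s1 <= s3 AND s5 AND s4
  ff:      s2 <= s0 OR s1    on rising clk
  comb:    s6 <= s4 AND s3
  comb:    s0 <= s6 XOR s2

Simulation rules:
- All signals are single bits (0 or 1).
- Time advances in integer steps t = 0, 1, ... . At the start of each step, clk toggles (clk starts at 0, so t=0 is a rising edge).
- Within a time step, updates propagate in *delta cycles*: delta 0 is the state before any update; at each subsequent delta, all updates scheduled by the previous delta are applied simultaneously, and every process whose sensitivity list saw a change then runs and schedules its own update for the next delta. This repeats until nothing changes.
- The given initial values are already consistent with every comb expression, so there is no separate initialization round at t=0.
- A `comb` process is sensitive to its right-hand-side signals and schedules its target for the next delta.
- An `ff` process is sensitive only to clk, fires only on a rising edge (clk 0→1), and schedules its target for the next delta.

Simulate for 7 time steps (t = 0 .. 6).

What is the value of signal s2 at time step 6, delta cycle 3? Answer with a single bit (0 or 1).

1

t=0 Δ0: s0=0 s2=1 s5=0 clk=0 s3=1 s4=1 s1=0 s6=1
  Δ1: clk:0→1
  Δ2: s2:1→0
  Δ3: s0:0→1
  (3Δ to stable)
t=1 Δ0: s0=1 s2=0 s5=0 clk=1 s3=1 s4=1 s1=0 s6=1
  Δ1: clk:1→0
  (1Δ to stable)
t=2 Δ0: s0=1 s2=0 s5=0 clk=0 s3=1 s4=1 s1=0 s6=1
  Δ1: clk:0→1
  Δ2: s2:0→1
  Δ3: s0:1→0
  (3Δ to stable)
t=3 Δ0: s0=0 s2=1 s5=0 clk=1 s3=1 s4=1 s1=0 s6=1
  Δ1: clk:1→0
  (1Δ to stable)
t=4 Δ0: s0=0 s2=1 s5=0 clk=0 s3=1 s4=1 s1=0 s6=1
  Δ1: clk:0→1
  Δ2: s2:1→0
  Δ3: s0:0→1
  (3Δ to stable)
t=5 Δ0: s0=1 s2=0 s5=0 clk=1 s3=1 s4=1 s1=0 s6=1
  Δ1: clk:1→0
  (1Δ to stable)
t=6 Δ0: s0=1 s2=0 s5=0 clk=0 s3=1 s4=1 s1=0 s6=1
  Δ1: clk:0→1
  Δ2: s2:0→1
  Δ3: s0:1→0
  (3Δ to stable)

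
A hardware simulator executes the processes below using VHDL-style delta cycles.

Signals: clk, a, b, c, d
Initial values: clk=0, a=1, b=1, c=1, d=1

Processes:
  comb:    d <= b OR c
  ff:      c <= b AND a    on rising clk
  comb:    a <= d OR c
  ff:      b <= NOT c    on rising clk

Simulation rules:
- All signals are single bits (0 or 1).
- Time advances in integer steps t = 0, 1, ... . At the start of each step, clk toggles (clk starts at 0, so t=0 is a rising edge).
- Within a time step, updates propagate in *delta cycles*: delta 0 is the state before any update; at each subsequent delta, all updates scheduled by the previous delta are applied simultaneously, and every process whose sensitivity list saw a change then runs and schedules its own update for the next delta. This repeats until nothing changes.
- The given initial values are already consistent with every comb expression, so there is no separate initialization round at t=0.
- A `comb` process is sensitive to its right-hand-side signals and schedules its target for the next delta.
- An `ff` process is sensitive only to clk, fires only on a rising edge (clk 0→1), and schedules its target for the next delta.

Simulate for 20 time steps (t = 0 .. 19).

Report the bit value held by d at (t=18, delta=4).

t0.Δ0 clk=0 a=1 c=1 d=1 b=1
t0.Δ1 clk=1 a=1 c=1 d=1 b=1
t0.Δ2 clk=1 a=1 c=1 d=1 b=0
t1.Δ0 clk=1 a=1 c=1 d=1 b=0
t1.Δ1 clk=0 a=1 c=1 d=1 b=0
t2.Δ0 clk=0 a=1 c=1 d=1 b=0
t2.Δ1 clk=1 a=1 c=1 d=1 b=0
t2.Δ2 clk=1 a=1 c=0 d=1 b=0
t2.Δ3 clk=1 a=1 c=0 d=0 b=0
t2.Δ4 clk=1 a=0 c=0 d=0 b=0
t3.Δ0 clk=1 a=0 c=0 d=0 b=0
t3.Δ1 clk=0 a=0 c=0 d=0 b=0
t4.Δ0 clk=0 a=0 c=0 d=0 b=0
t4.Δ1 clk=1 a=0 c=0 d=0 b=0
t4.Δ2 clk=1 a=0 c=0 d=0 b=1
t4.Δ3 clk=1 a=0 c=0 d=1 b=1
t4.Δ4 clk=1 a=1 c=0 d=1 b=1
t5.Δ0 clk=1 a=1 c=0 d=1 b=1
t5.Δ1 clk=0 a=1 c=0 d=1 b=1
t6.Δ0 clk=0 a=1 c=0 d=1 b=1
t6.Δ1 clk=1 a=1 c=0 d=1 b=1
t6.Δ2 clk=1 a=1 c=1 d=1 b=1
t7.Δ0 clk=1 a=1 c=1 d=1 b=1
t7.Δ1 clk=0 a=1 c=1 d=1 b=1
t8.Δ0 clk=0 a=1 c=1 d=1 b=1
t8.Δ1 clk=1 a=1 c=1 d=1 b=1
t8.Δ2 clk=1 a=1 c=1 d=1 b=0
t9.Δ0 clk=1 a=1 c=1 d=1 b=0
t9.Δ1 clk=0 a=1 c=1 d=1 b=0
t10.Δ0 clk=0 a=1 c=1 d=1 b=0
t10.Δ1 clk=1 a=1 c=1 d=1 b=0
t10.Δ2 clk=1 a=1 c=0 d=1 b=0
t10.Δ3 clk=1 a=1 c=0 d=0 b=0
t10.Δ4 clk=1 a=0 c=0 d=0 b=0
t11.Δ0 clk=1 a=0 c=0 d=0 b=0
t11.Δ1 clk=0 a=0 c=0 d=0 b=0
t12.Δ0 clk=0 a=0 c=0 d=0 b=0
t12.Δ1 clk=1 a=0 c=0 d=0 b=0
t12.Δ2 clk=1 a=0 c=0 d=0 b=1
t12.Δ3 clk=1 a=0 c=0 d=1 b=1
t12.Δ4 clk=1 a=1 c=0 d=1 b=1
t13.Δ0 clk=1 a=1 c=0 d=1 b=1
t13.Δ1 clk=0 a=1 c=0 d=1 b=1
t14.Δ0 clk=0 a=1 c=0 d=1 b=1
t14.Δ1 clk=1 a=1 c=0 d=1 b=1
t14.Δ2 clk=1 a=1 c=1 d=1 b=1
t15.Δ0 clk=1 a=1 c=1 d=1 b=1
t15.Δ1 clk=0 a=1 c=1 d=1 b=1
t16.Δ0 clk=0 a=1 c=1 d=1 b=1
t16.Δ1 clk=1 a=1 c=1 d=1 b=1
t16.Δ2 clk=1 a=1 c=1 d=1 b=0
t17.Δ0 clk=1 a=1 c=1 d=1 b=0
t17.Δ1 clk=0 a=1 c=1 d=1 b=0
t18.Δ0 clk=0 a=1 c=1 d=1 b=0
t18.Δ1 clk=1 a=1 c=1 d=1 b=0
t18.Δ2 clk=1 a=1 c=0 d=1 b=0
t18.Δ3 clk=1 a=1 c=0 d=0 b=0
t18.Δ4 clk=1 a=0 c=0 d=0 b=0
t19.Δ0 clk=1 a=0 c=0 d=0 b=0
t19.Δ1 clk=0 a=0 c=0 d=0 b=0

0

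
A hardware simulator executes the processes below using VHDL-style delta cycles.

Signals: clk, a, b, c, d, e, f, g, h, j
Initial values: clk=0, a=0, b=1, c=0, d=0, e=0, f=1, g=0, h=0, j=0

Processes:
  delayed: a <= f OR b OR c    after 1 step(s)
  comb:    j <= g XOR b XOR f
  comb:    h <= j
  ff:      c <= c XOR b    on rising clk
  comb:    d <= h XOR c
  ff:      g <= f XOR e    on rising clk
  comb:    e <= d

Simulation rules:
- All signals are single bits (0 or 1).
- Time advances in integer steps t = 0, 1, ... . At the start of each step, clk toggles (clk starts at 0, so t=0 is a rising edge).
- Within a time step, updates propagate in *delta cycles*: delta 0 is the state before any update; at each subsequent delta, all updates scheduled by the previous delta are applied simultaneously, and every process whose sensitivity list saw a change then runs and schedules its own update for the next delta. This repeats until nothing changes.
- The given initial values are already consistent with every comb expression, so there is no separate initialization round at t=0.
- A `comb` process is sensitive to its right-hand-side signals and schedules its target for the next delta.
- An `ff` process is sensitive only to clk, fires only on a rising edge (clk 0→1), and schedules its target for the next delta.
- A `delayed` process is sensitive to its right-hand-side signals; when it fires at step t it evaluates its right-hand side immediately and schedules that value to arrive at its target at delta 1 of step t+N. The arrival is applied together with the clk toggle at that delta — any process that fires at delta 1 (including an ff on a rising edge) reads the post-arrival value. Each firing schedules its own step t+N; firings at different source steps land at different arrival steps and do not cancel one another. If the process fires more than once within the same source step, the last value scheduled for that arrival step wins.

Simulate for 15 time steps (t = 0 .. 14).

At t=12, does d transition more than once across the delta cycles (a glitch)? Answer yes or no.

t=0 Δ0: j=0 f=1 clk=0 e=0 c=0 b=1 g=0 h=0 d=0 a=0
  Δ1: clk:0→1
  Δ2: c:0→1, g:0→1
  Δ3: j:0→1, d:0→1
  Δ4: e:0→1, h:0→1
  Δ5: d:1→0
  Δ6: e:1→0
  (6Δ to stable)
t=1 Δ0: j=1 f=1 clk=1 e=0 c=1 b=1 g=1 h=1 d=0 a=0
  Δ1: clk:1→0, a:0→1
  (1Δ to stable)
t=2 Δ0: j=1 f=1 clk=0 e=0 c=1 b=1 g=1 h=1 d=0 a=1
  Δ1: clk:0→1
  Δ2: c:1→0
  Δ3: d:0→1
  Δ4: e:0→1
  (4Δ to stable)
t=3 Δ0: j=1 f=1 clk=1 e=1 c=0 b=1 g=1 h=1 d=1 a=1
  Δ1: clk:1→0
  (1Δ to stable)
t=4 Δ0: j=1 f=1 clk=0 e=1 c=0 b=1 g=1 h=1 d=1 a=1
  Δ1: clk:0→1
  Δ2: c:0→1, g:1→0
  Δ3: j:1→0, d:1→0
  Δ4: e:1→0, h:1→0
  Δ5: d:0→1
  Δ6: e:0→1
  (6Δ to stable)
t=5 Δ0: j=0 f=1 clk=1 e=1 c=1 b=1 g=0 h=0 d=1 a=1
  Δ1: clk:1→0
  (1Δ to stable)
t=6 Δ0: j=0 f=1 clk=0 e=1 c=1 b=1 g=0 h=0 d=1 a=1
  Δ1: clk:0→1
  Δ2: c:1→0
  Δ3: d:1→0
  Δ4: e:1→0
  (4Δ to stable)
t=7 Δ0: j=0 f=1 clk=1 e=0 c=0 b=1 g=0 h=0 d=0 a=1
  Δ1: clk:1→0
  (1Δ to stable)
t=8 Δ0: j=0 f=1 clk=0 e=0 c=0 b=1 g=0 h=0 d=0 a=1
  Δ1: clk:0→1
  Δ2: c:0→1, g:0→1
  Δ3: j:0→1, d:0→1
  Δ4: e:0→1, h:0→1
  Δ5: d:1→0
  Δ6: e:1→0
  (6Δ to stable)
t=9 Δ0: j=1 f=1 clk=1 e=0 c=1 b=1 g=1 h=1 d=0 a=1
  Δ1: clk:1→0
  (1Δ to stable)
t=10 Δ0: j=1 f=1 clk=0 e=0 c=1 b=1 g=1 h=1 d=0 a=1
  Δ1: clk:0→1
  Δ2: c:1→0
  Δ3: d:0→1
  Δ4: e:0→1
  (4Δ to stable)
t=11 Δ0: j=1 f=1 clk=1 e=1 c=0 b=1 g=1 h=1 d=1 a=1
  Δ1: clk:1→0
  (1Δ to stable)
t=12 Δ0: j=1 f=1 clk=0 e=1 c=0 b=1 g=1 h=1 d=1 a=1
  Δ1: clk:0→1
  Δ2: c:0→1, g:1→0
  Δ3: j:1→0, d:1→0
  Δ4: e:1→0, h:1→0
  Δ5: d:0→1
  Δ6: e:0→1
  (6Δ to stable)
t=13 Δ0: j=0 f=1 clk=1 e=1 c=1 b=1 g=0 h=0 d=1 a=1
  Δ1: clk:1→0
  (1Δ to stable)
t=14 Δ0: j=0 f=1 clk=0 e=1 c=1 b=1 g=0 h=0 d=1 a=1
  Δ1: clk:0→1
  Δ2: c:1→0
  Δ3: d:1→0
  Δ4: e:1→0
  (4Δ to stable)

yes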